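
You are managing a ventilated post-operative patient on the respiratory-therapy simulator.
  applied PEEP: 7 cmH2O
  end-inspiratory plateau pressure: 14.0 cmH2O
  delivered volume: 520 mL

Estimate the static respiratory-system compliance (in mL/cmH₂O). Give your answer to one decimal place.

74.3

Cstat = Vt / (Pplat − PEEP) = 520 / (14.0 − 7) = 520 / 7.0 = 74.286 mL/cmH2O.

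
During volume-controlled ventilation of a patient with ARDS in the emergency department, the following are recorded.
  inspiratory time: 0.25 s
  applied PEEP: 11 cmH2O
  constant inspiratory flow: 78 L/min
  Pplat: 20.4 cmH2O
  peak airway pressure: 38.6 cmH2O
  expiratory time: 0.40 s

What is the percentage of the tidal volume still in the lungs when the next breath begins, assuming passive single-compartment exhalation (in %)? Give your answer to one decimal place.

Flow: 78 L/min ÷ 60 = 1.3 L/s.
Vt = flow × Ti = 1.3 L/s × 0.25 s × 1000 mL/L = 325.0 mL.
R = (PIP − Pplat)/V̇ = (38.6 − 20.4) / 1.3 = 18.2/1.3 = 14.0 cmH2O·s/L.
C = Vt/(Pplat − PEEP) = 325.0 / (20.4 − 11) = 325.0/9.4 = 34.574 mL/cmH2O.
τ = R × C = 14.0 × 0.03457 L/cmH2O = 0.484 s.
Fraction remaining at end-expiration = e^(−Te/τ) = e^(−0.40/0.484) = 0.4376 → 43.76%.

43.8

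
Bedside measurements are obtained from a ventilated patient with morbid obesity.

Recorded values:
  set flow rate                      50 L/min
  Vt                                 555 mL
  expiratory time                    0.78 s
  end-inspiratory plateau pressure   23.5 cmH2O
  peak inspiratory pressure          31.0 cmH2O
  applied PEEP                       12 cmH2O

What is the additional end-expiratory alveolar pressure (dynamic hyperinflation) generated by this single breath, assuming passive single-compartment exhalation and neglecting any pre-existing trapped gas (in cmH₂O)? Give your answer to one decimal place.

Flow: 50 L/min ÷ 60 = 0.8333 L/s.
R = (PIP − Pplat)/V̇ = (31.0 − 23.5) / 0.8333 = 7.5/0.8333 = 9.0 cmH2O·s/L.
C = Vt/(Pplat − PEEP) = 555.0 / (23.5 − 12) = 555.0/11.5 = 48.261 mL/cmH2O.
τ = R × C = 9.0 × 0.04826 L/cmH2O = 0.4343 s.
Fraction remaining = e^(−Te/τ) = e^(−0.78/0.4343) = 0.166; trapped volume = 555.0 × 0.166 = 92.13 mL.
Additional alveolar pressure from trapping ≈ V_trapped / C = 92.13 / 48.261 = 1.909 cmH2O.

1.9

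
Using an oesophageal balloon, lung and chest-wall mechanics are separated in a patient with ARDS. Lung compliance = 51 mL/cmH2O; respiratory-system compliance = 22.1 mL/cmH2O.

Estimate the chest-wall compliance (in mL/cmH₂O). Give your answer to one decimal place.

39.0

1/Ccw = 1/Crs − 1/CL.
1/Ccw = 1/22.1 − 1/51 = 0.02564.
Ccw = 39.002 mL/cmH2O.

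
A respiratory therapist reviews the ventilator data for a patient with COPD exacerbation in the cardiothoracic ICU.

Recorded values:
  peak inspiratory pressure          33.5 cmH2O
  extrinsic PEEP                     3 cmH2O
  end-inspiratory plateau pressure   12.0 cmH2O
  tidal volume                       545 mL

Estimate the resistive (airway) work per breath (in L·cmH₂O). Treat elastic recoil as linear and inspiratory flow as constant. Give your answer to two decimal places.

11.72

With constant inspiratory flow the resistive pressure is constant at PIP − Pplat = 33.5 − 12.0 = 21.5 cmH2O, so resistive work = 21.5 × 0.545 = 11.718 L·cmH2O.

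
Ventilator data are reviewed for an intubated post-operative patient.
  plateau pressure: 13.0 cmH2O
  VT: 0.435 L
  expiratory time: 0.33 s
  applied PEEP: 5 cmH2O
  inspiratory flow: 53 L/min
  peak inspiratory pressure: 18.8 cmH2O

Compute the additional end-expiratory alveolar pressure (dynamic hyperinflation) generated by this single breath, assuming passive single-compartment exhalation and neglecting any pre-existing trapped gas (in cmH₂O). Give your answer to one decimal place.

Flow: 53 L/min ÷ 60 = 0.8833 L/s.
R = (PIP − Pplat)/V̇ = (18.8 − 13.0) / 0.8833 = 5.8/0.8833 = 6.566 cmH2O·s/L.
C = Vt/(Pplat − PEEP) = 435.0 / (13.0 − 5) = 435.0/8.0 = 54.375 mL/cmH2O.
τ = R × C = 6.566 × 0.05438 L/cmH2O = 0.3571 s.
Fraction remaining = e^(−Te/τ) = e^(−0.33/0.3571) = 0.3969; trapped volume = 435.0 × 0.3969 = 172.65 mL.
Additional alveolar pressure from trapping ≈ V_trapped / C = 172.65 / 54.375 = 3.175 cmH2O.

3.2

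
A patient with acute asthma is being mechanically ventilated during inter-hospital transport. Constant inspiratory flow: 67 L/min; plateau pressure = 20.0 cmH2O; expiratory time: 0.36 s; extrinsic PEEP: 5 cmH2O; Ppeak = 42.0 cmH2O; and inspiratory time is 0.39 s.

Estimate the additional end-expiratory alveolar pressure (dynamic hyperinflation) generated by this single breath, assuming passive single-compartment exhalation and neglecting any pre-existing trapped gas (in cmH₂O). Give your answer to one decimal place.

8.0

Flow: 67 L/min ÷ 60 = 1.1167 L/s.
Vt = flow × Ti = 1.1167 L/s × 0.39 s × 1000 mL/L = 435.51 mL.
R = (PIP − Pplat)/V̇ = (42.0 − 20.0) / 1.1167 = 22.0/1.1167 = 19.701 cmH2O·s/L.
C = Vt/(Pplat − PEEP) = 435.51 / (20.0 − 5) = 435.51/15.0 = 29.034 mL/cmH2O.
τ = R × C = 19.701 × 0.02903 L/cmH2O = 0.5719 s.
Fraction remaining = e^(−Te/τ) = e^(−0.36/0.5719) = 0.5329; trapped volume = 435.51 × 0.5329 = 232.08 mL.
Additional alveolar pressure from trapping ≈ V_trapped / C = 232.08 / 29.034 = 7.993 cmH2O.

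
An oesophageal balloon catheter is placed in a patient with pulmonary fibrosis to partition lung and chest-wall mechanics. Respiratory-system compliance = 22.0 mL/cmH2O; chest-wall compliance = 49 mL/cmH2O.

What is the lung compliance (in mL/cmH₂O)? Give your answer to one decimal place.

39.9

1/CL = 1/Crs − 1/Ccw.
1/CL = 1/22.0 − 1/49 = 0.02505.
CL = 39.92 mL/cmH2O.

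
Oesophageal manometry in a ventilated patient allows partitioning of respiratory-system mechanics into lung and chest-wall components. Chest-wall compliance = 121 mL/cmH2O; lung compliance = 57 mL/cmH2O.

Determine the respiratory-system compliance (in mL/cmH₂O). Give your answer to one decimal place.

Lung and chest wall are elastances in series: 1/Crs = 1/CL + 1/Ccw.
1/Crs = 1/57 + 1/121 = 0.02581.
Crs = 38.745 mL/cmH2O.

38.7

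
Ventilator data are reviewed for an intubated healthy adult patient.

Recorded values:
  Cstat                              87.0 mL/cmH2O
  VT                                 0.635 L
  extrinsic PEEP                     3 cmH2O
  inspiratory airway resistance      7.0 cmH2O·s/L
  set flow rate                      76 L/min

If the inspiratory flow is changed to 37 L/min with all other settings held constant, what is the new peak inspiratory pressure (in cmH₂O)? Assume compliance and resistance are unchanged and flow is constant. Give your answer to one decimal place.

Flow: 76 L/min ÷ 60 = 1.2667 L/s.
New flow: 37 L/min ÷ 60 = 0.6167 L/s.
PIP = Vt/C + R·V̇ + PEEP (constant-flow equation of motion).
Only the resistive term changes: ΔPIP = R × ΔV̇ = 7.0 × (0.6167 − 1.2667) = 7.0 × -0.65 = -4.55 cmH2O.
Original PIP = 635/87.0 + 7.0×1.2667 + 3 = 19.166 cmH2O; new PIP = 19.166 + (-4.55) = 14.616 cmH2O.

14.6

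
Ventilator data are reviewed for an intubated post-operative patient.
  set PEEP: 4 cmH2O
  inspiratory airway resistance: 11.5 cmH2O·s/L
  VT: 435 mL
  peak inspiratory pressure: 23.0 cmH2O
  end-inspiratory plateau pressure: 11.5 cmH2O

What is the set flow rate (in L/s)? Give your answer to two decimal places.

flow = (PIP − Pplat) / Raw = 11.5 / 11.5 = 1.0 L/s.

1.00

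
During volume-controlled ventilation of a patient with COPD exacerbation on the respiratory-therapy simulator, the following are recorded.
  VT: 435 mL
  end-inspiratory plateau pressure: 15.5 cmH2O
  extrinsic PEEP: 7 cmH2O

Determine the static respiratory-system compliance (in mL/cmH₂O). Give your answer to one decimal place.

51.2

Cstat = Vt / (Pplat − PEEP) = 435 / (15.5 − 7) = 435 / 8.5 = 51.176 mL/cmH2O.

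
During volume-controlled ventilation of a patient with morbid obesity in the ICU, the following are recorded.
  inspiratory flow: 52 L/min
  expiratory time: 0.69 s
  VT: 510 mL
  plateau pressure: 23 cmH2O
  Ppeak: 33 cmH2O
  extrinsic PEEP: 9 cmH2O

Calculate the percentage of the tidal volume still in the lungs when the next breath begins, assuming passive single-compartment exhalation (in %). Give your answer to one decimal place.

Flow: 52 L/min ÷ 60 = 0.8667 L/s.
R = (PIP − Pplat)/V̇ = (33 − 23) / 0.8667 = 10.0/0.8667 = 11.538 cmH2O·s/L.
C = Vt/(Pplat − PEEP) = 510.0 / (23 − 9) = 510.0/14.0 = 36.429 mL/cmH2O.
τ = R × C = 11.538 × 0.03643 L/cmH2O = 0.4203 s.
Fraction remaining at end-expiration = e^(−Te/τ) = e^(−0.69/0.4203) = 0.1937 → 19.37%.

19.4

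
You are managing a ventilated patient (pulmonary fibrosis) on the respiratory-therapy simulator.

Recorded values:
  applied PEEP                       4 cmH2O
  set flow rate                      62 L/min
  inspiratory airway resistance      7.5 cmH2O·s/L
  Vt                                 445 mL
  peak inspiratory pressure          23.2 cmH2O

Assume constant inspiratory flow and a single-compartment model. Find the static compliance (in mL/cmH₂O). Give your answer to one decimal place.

Flow: 62 L/min ÷ 60 = 1.0333 L/s.
Equation of motion (constant flow): PIP = Vt/C + R·V̇ + PEEP.
Vt/C = PIP − R·V̇ − PEEP = 23.2 − 7.5×1.0333 − 4 = 23.2 − 7.75 − 4 = 11.45 cmH2O.
C = Vt / 11.45 = 445 / 11.45 = 38.865 mL/cmH2O.

38.9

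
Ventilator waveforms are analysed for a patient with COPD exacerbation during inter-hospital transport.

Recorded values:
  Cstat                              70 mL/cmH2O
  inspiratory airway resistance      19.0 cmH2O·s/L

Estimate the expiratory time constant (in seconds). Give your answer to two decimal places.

τ = R × C = 19.0 × 70 mL/cmH2O = 19.0 × 0.070 L/cmH2O = 1.33 s.

1.33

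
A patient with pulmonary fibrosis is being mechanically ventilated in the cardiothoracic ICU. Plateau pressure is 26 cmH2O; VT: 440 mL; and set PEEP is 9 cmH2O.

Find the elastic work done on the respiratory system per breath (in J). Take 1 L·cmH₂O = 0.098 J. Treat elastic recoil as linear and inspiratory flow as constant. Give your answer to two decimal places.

Elastic work ≈ ½ × (Pplat − PEEP) × Vt = 0.5 × (26 − 9) × 0.440 L = 0.5 × 17.0 × 0.440 = 3.74 L·cmH2O.
× 0.098 J/(L·cmH2O) → 0.3665 J.

0.37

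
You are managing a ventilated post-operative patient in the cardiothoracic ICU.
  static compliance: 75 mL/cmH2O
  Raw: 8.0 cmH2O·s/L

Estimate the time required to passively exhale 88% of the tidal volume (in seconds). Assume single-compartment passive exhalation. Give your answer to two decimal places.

τ = R × C = 8.0 × 75 mL/cmH2O = 8.0 × 0.075 L/cmH2O = 0.6 s.
Exhaled fraction f = 1 − e^(−t/τ) → t = −τ·ln(1 − f) = −0.6·ln(0.12) = 1.272 s.

1.27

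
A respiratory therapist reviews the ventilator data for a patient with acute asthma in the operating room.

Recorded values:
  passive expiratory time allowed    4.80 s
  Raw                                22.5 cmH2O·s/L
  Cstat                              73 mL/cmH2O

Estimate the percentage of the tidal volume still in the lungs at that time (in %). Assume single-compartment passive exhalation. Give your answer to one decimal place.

5.4

τ = R × C = 22.5 × 73 mL/cmH2O = 22.5 × 0.073 L/cmH2O = 1.643 s.
Passive exhalation: V(t)/V₀ = e^(−t/τ) = e^(−4.80/1.643) = 0.05385.
Fraction remaining = 0.05385 → 5.385%.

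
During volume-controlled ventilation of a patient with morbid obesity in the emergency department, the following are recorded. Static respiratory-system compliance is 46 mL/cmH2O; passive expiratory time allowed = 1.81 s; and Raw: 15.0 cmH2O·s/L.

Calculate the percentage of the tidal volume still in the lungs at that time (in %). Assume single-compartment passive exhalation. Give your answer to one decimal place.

τ = R × C = 15.0 × 46 mL/cmH2O = 15.0 × 0.046 L/cmH2O = 0.69 s.
Passive exhalation: V(t)/V₀ = e^(−t/τ) = e^(−1.81/0.69) = 0.07257.
Fraction remaining = 0.07257 → 7.257%.

7.3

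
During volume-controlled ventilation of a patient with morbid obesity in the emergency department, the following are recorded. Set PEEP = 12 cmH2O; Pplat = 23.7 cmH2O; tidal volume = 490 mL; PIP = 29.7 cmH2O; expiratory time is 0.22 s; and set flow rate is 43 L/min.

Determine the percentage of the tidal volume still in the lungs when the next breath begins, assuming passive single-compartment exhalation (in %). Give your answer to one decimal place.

Flow: 43 L/min ÷ 60 = 0.7167 L/s.
R = (PIP − Pplat)/V̇ = (29.7 − 23.7) / 0.7167 = 6.0/0.7167 = 8.372 cmH2O·s/L.
C = Vt/(Pplat − PEEP) = 490.0 / (23.7 − 12) = 490.0/11.7 = 41.88 mL/cmH2O.
τ = R × C = 8.372 × 0.04188 L/cmH2O = 0.3506 s.
Fraction remaining at end-expiration = e^(−Te/τ) = e^(−0.22/0.3506) = 0.5339 → 53.39%.

53.4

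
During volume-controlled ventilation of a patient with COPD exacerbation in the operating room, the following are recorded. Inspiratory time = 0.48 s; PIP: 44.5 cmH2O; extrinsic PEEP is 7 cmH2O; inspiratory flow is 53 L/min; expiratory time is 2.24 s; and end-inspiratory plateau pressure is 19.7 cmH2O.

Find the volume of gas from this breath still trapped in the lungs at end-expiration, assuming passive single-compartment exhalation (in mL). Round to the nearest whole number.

Flow: 53 L/min ÷ 60 = 0.8833 L/s.
Vt = flow × Ti = 0.8833 L/s × 0.48 s × 1000 mL/L = 423.98 mL.
R = (PIP − Pplat)/V̇ = (44.5 − 19.7) / 0.8833 = 24.8/0.8833 = 28.077 cmH2O·s/L.
C = Vt/(Pplat − PEEP) = 423.98 / (19.7 − 7) = 423.98/12.7 = 33.384 mL/cmH2O.
τ = R × C = 28.077 × 0.03338 L/cmH2O = 0.9372 s.
Fraction remaining = e^(−Te/τ) = e^(−2.24/0.9372) = 0.09162.
Trapped volume = 423.98 × 0.09162 = 38.845 mL.

39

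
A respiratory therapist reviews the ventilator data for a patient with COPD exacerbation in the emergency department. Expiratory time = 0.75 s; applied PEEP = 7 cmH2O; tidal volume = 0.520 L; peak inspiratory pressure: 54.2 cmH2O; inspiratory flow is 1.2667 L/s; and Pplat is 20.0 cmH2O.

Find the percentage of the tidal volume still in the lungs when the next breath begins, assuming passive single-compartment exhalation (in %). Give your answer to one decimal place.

49.9

R = (PIP − Pplat)/V̇ = (54.2 − 20.0) / 1.2667 = 34.2/1.2667 = 26.999 cmH2O·s/L.
C = Vt/(Pplat − PEEP) = 520.0 / (20.0 − 7) = 520.0/13.0 = 40.0 mL/cmH2O.
τ = R × C = 26.999 × 0.04 L/cmH2O = 1.08 s.
Fraction remaining at end-expiration = e^(−Te/τ) = e^(−0.75/1.08) = 0.4994 → 49.94%.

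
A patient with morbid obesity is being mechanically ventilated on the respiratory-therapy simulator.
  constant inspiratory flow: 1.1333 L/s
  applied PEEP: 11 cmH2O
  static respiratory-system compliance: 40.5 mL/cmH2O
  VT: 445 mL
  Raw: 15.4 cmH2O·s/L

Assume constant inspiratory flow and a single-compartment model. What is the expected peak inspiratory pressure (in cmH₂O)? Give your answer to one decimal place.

Equation of motion (constant flow): PIP = Vt/C + R·V̇ + PEEP.
PIP = 445/40.5 + 15.4×1.1333 + 11 = 10.988 + 17.453 + 11 = 39.441 cmH2O.

39.4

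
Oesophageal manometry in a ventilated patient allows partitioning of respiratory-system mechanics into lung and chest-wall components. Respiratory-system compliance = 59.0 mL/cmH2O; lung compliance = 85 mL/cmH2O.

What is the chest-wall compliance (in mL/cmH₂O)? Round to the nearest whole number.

193

1/Ccw = 1/Crs − 1/CL.
1/Ccw = 1/59.0 − 1/85 = 0.005184.
Ccw = 192.9 mL/cmH2O.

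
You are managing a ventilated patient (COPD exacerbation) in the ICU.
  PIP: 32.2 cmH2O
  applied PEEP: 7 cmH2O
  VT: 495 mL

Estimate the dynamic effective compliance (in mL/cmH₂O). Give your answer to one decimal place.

19.6

Dynamic compliance = Vt / (PIP − PEEP) = 495 / (32.2 − 7) = 495 / 25.2 = 19.643 mL/cmH2O.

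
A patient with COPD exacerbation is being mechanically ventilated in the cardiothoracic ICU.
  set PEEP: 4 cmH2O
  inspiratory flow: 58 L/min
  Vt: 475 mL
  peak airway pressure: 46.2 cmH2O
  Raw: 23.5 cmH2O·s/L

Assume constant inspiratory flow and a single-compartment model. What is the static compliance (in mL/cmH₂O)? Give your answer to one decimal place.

Flow: 58 L/min ÷ 60 = 0.9667 L/s.
Equation of motion (constant flow): PIP = Vt/C + R·V̇ + PEEP.
Vt/C = PIP − R·V̇ − PEEP = 46.2 − 23.5×0.9667 − 4 = 46.2 − 22.717 − 4 = 19.483 cmH2O.
C = Vt / 19.483 = 475 / 19.483 = 24.38 mL/cmH2O.

24.4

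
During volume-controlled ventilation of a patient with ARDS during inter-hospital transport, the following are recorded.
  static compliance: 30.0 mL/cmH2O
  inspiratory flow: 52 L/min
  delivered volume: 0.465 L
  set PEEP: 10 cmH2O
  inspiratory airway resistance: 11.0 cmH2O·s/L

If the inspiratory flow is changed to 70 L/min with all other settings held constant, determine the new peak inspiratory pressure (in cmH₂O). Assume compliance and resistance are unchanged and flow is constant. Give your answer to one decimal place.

38.3

Flow: 52 L/min ÷ 60 = 0.8667 L/s.
New flow: 70 L/min ÷ 60 = 1.1667 L/s.
PIP = Vt/C + R·V̇ + PEEP (constant-flow equation of motion).
Only the resistive term changes: ΔPIP = R × ΔV̇ = 11.0 × (1.1667 − 0.8667) = 11.0 × 0.3 = 3.3 cmH2O.
Original PIP = 465/30.0 + 11.0×0.8667 + 10 = 35.034 cmH2O; new PIP = 35.034 + (3.3) = 38.334 cmH2O.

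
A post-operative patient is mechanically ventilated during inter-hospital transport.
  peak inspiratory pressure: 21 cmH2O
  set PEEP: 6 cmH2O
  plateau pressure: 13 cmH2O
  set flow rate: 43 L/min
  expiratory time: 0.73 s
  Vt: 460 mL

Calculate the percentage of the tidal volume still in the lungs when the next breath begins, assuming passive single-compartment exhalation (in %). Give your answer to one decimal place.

Flow: 43 L/min ÷ 60 = 0.7167 L/s.
R = (PIP − Pplat)/V̇ = (21 − 13) / 0.7167 = 8.0/0.7167 = 11.162 cmH2O·s/L.
C = Vt/(Pplat − PEEP) = 460.0 / (13 − 6) = 460.0/7.0 = 65.714 mL/cmH2O.
τ = R × C = 11.162 × 0.06571 L/cmH2O = 0.7335 s.
Fraction remaining at end-expiration = e^(−Te/τ) = e^(−0.73/0.7335) = 0.3696 → 36.96%.

37.0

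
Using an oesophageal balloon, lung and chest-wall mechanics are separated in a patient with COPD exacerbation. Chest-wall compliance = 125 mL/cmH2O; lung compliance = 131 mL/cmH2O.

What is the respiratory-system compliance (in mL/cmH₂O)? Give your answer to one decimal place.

Lung and chest wall are elastances in series: 1/Crs = 1/CL + 1/Ccw.
1/Crs = 1/131 + 1/125 = 0.01563.
Crs = 63.98 mL/cmH2O.

64.0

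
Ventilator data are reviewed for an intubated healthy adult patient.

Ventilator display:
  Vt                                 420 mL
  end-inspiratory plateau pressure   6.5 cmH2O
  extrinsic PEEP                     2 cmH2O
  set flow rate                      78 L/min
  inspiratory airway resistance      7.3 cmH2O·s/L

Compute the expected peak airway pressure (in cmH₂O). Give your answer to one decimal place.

Flow: 78 L/min ÷ 60 = 1.3 L/s.
PIP = Pplat + Raw × flow = 6.5 + 7.3 × 1.3 = 6.5 + 9.49 = 15.99 cmH2O.

16.0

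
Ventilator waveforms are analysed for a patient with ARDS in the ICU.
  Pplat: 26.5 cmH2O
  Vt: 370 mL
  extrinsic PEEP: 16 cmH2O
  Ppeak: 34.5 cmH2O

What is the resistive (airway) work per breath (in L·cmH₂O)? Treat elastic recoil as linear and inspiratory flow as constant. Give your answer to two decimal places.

2.96

With constant inspiratory flow the resistive pressure is constant at PIP − Pplat = 34.5 − 26.5 = 8.0 cmH2O, so resistive work = 8.0 × 0.370 = 2.96 L·cmH2O.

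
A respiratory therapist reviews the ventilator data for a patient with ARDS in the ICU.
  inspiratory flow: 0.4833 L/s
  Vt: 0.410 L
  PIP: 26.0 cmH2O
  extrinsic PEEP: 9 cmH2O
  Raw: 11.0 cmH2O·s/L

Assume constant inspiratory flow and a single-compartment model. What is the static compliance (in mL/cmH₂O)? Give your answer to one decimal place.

Equation of motion (constant flow): PIP = Vt/C + R·V̇ + PEEP.
Vt/C = PIP − R·V̇ − PEEP = 26.0 − 11.0×0.4833 − 9 = 26.0 − 5.316 − 9 = 11.684 cmH2O.
C = Vt / 11.684 = 410 / 11.684 = 35.091 mL/cmH2O.

35.1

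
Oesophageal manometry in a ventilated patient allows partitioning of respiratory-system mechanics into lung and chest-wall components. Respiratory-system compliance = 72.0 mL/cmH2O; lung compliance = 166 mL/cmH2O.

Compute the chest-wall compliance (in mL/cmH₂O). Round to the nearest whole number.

127

1/Ccw = 1/Crs − 1/CL.
1/Ccw = 1/72.0 − 1/166 = 0.007865.
Ccw = 127.15 mL/cmH2O.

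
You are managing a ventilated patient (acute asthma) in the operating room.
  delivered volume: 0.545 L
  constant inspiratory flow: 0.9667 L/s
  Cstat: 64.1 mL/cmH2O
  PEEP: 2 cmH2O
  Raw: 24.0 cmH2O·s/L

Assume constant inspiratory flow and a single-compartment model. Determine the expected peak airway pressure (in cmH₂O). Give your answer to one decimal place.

Equation of motion (constant flow): PIP = Vt/C + R·V̇ + PEEP.
PIP = 545/64.1 + 24.0×0.9667 + 2 = 8.502 + 23.201 + 2 = 33.703 cmH2O.

33.7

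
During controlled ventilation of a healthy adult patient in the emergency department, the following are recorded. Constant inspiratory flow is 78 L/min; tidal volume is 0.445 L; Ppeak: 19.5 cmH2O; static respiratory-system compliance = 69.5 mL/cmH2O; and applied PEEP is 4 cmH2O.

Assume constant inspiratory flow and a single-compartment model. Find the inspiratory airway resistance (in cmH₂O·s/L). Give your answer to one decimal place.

7.0

Flow: 78 L/min ÷ 60 = 1.3 L/s.
Equation of motion (constant flow): PIP = Vt/C + R·V̇ + PEEP.
R·V̇ = PIP − Vt/C − PEEP = 19.5 − 445/69.5 − 4 = 19.5 − 6.403 − 4 = 9.097 cmH2O.
R = 9.097 / 1.3 = 6.998 cmH2O·s/L.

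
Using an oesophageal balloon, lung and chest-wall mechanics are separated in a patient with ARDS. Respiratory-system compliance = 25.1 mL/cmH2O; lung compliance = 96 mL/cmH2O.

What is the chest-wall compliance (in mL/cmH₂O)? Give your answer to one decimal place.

34.0

1/Ccw = 1/Crs − 1/CL.
1/Ccw = 1/25.1 − 1/96 = 0.02942.
Ccw = 33.99 mL/cmH2O.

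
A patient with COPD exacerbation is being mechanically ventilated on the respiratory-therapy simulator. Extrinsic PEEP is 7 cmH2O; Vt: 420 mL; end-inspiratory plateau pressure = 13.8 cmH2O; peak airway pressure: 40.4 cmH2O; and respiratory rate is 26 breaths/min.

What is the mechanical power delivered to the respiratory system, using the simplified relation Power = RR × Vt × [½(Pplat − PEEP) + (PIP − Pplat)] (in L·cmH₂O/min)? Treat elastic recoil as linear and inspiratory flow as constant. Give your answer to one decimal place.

327.6

Per-breath work = Vt × [½(Pplat−PEEP) + (PIP−Pplat)] = 0.420 × [0.5×6.8 + 26.6] = 0.420 × 30.0 = 12.6 L·cmH2O.
Power = 26 × 12.6 = 327.6 L·cmH2O/min.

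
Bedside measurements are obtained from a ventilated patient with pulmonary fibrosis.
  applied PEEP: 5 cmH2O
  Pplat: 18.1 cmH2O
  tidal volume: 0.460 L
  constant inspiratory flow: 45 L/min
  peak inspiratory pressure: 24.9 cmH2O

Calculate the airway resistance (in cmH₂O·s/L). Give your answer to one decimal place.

Flow: 45 L/min ÷ 60 = 0.75 L/s.
Raw = (PIP − Pplat) / flow = (24.9 − 18.1) / 0.75 = 6.8 / 0.75 = 9.067 cmH2O·s/L.

9.1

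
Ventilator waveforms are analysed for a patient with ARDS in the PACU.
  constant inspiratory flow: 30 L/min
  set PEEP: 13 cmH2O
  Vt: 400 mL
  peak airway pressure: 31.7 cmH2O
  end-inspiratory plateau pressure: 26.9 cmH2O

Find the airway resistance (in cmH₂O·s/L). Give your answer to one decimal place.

9.6

Flow: 30 L/min ÷ 60 = 0.5 L/s.
Raw = (PIP − Pplat) / flow = (31.7 − 26.9) / 0.5 = 4.8 / 0.5 = 9.6 cmH2O·s/L.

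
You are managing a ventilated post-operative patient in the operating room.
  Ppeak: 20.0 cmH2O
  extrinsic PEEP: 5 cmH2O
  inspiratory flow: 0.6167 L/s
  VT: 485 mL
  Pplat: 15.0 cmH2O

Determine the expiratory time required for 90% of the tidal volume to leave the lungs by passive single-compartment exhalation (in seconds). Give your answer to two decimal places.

0.91

R = (PIP − Pplat)/V̇ = (20.0 − 15.0) / 0.6167 = 5.0/0.6167 = 8.108 cmH2O·s/L.
C = Vt/(Pplat − PEEP) = 485.0 / (15.0 − 5) = 485.0/10.0 = 48.5 mL/cmH2O.
τ = R × C = 8.108 × 0.0485 L/cmH2O = 0.3932 s.
t = −τ·ln(1 − 0.90) = −0.3932·ln(0.1) = 0.9054 s.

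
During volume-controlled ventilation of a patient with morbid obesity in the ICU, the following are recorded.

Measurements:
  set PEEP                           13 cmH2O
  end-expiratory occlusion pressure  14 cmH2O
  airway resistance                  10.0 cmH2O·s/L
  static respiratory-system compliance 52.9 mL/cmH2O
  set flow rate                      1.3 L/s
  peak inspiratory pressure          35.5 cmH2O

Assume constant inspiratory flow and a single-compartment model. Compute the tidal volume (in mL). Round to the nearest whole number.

450

Total PEEP = 14 cmH2O (set 13 + intrinsic 1); this is the baseline alveolar pressure.
Equation of motion (constant flow): PIP = Vt/C + R·V̇ + PEEP.
Vt/C = PIP − R·V̇ − PEEP = 35.5 − 13.0 − 14 = 8.5 cmH2O.
Vt = C × 8.5 = 52.9 × 8.5 = 449.65 mL.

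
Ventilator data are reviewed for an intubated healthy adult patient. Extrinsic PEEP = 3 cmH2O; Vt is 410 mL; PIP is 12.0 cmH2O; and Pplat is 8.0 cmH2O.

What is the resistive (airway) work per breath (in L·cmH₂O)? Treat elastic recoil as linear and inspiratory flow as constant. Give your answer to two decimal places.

1.64

With constant inspiratory flow the resistive pressure is constant at PIP − Pplat = 12.0 − 8.0 = 4.0 cmH2O, so resistive work = 4.0 × 0.410 = 1.64 L·cmH2O.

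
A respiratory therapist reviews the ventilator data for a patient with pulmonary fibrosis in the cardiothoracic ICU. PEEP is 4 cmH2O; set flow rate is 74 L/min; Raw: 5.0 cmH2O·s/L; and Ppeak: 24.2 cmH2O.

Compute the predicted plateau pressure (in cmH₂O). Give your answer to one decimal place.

Flow: 74 L/min ÷ 60 = 1.2333 L/s.
Pplat = PIP − Raw × flow = 24.2 − 5.0 × 1.2333 = 24.2 − 6.167 = 18.033 cmH2O.

18.0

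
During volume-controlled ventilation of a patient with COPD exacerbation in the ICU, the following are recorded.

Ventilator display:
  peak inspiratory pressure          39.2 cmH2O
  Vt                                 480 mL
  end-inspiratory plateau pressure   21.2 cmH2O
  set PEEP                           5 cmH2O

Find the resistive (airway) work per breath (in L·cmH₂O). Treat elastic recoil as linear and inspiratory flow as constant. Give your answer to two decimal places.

With constant inspiratory flow the resistive pressure is constant at PIP − Pplat = 39.2 − 21.2 = 18.0 cmH2O, so resistive work = 18.0 × 0.480 = 8.64 L·cmH2O.

8.64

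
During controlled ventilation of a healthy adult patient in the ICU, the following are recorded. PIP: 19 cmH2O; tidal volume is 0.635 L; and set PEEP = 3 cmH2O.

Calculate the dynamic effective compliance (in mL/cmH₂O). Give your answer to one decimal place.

Dynamic compliance = Vt / (PIP − PEEP) = 635 / (19 − 3) = 635 / 16.0 = 39.688 mL/cmH2O.

39.7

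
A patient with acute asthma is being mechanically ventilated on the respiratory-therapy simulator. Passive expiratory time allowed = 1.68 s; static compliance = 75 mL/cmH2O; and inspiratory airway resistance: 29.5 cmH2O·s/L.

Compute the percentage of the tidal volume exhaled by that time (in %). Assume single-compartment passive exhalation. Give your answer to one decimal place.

53.2

τ = R × C = 29.5 × 75 mL/cmH2O = 29.5 × 0.075 L/cmH2O = 2.213 s.
Passive exhalation: V(t)/V₀ = e^(−t/τ) = e^(−1.68/2.213) = 0.4681.
Fraction exhaled = 1 − 0.4681 = 0.5319 → 53.19%.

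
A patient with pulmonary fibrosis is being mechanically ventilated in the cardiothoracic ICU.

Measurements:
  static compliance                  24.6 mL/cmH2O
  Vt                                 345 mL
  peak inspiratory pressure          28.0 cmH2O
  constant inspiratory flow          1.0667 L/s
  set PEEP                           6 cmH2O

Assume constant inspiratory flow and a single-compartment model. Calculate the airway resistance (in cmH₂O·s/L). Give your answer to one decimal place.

7.5

Equation of motion (constant flow): PIP = Vt/C + R·V̇ + PEEP.
R·V̇ = PIP − Vt/C − PEEP = 28.0 − 345/24.6 − 6 = 28.0 − 14.024 − 6 = 7.976 cmH2O.
R = 7.976 / 1.0667 = 7.477 cmH2O·s/L.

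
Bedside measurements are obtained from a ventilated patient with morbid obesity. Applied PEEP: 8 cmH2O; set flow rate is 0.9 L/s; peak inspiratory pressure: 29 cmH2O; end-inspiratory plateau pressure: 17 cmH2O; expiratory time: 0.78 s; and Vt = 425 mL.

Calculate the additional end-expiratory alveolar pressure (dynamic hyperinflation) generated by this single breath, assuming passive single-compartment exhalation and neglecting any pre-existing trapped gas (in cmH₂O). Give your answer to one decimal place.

2.6

R = (PIP − Pplat)/V̇ = (29 − 17) / 0.9 = 12.0/0.9 = 13.333 cmH2O·s/L.
C = Vt/(Pplat − PEEP) = 425.0 / (17 − 8) = 425.0/9.0 = 47.222 mL/cmH2O.
τ = R × C = 13.333 × 0.04722 L/cmH2O = 0.6296 s.
Fraction remaining = e^(−Te/τ) = e^(−0.78/0.6296) = 0.2897; trapped volume = 425.0 × 0.2897 = 123.12 mL.
Additional alveolar pressure from trapping ≈ V_trapped / C = 123.12 / 47.222 = 2.607 cmH2O.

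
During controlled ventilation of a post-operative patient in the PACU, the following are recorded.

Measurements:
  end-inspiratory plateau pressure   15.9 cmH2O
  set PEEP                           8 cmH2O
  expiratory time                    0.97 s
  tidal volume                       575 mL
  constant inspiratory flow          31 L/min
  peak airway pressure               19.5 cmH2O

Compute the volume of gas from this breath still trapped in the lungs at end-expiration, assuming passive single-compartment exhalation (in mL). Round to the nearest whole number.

Flow: 31 L/min ÷ 60 = 0.5167 L/s.
R = (PIP − Pplat)/V̇ = (19.5 − 15.9) / 0.5167 = 3.6/0.5167 = 6.967 cmH2O·s/L.
C = Vt/(Pplat − PEEP) = 575.0 / (15.9 − 8) = 575.0/7.9 = 72.785 mL/cmH2O.
τ = R × C = 6.967 × 0.07279 L/cmH2O = 0.5071 s.
Fraction remaining = e^(−Te/τ) = e^(−0.97/0.5071) = 0.1477.
Trapped volume = 575.0 × 0.1477 = 84.928 mL.

85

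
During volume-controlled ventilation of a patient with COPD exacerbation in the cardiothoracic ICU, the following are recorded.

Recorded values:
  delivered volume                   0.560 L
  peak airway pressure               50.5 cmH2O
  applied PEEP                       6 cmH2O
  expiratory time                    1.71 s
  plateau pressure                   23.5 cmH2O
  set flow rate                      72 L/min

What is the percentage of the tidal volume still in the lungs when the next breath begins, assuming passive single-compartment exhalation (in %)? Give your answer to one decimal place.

Flow: 72 L/min ÷ 60 = 1.2 L/s.
R = (PIP − Pplat)/V̇ = (50.5 − 23.5) / 1.2 = 27.0/1.2 = 22.5 cmH2O·s/L.
C = Vt/(Pplat − PEEP) = 560.0 / (23.5 − 6) = 560.0/17.5 = 32.0 mL/cmH2O.
τ = R × C = 22.5 × 0.032 L/cmH2O = 0.72 s.
Fraction remaining at end-expiration = e^(−Te/τ) = e^(−1.71/0.72) = 0.09301 → 9.301%.

9.3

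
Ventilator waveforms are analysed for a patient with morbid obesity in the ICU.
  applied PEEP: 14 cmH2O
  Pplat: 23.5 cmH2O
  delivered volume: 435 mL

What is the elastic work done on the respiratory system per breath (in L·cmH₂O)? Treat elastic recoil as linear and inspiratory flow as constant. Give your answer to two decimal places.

Elastic work ≈ ½ × (Pplat − PEEP) × Vt = 0.5 × (23.5 − 14) × 0.435 L = 0.5 × 9.5 × 0.435 = 2.066 L·cmH2O.

2.07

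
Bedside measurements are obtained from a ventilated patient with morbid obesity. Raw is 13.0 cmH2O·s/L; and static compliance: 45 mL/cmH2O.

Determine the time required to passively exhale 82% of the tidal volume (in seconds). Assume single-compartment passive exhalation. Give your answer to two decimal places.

1.00

τ = R × C = 13.0 × 45 mL/cmH2O = 13.0 × 0.045 L/cmH2O = 0.585 s.
Exhaled fraction f = 1 − e^(−t/τ) → t = −τ·ln(1 − f) = −0.585·ln(0.18) = 1.003 s.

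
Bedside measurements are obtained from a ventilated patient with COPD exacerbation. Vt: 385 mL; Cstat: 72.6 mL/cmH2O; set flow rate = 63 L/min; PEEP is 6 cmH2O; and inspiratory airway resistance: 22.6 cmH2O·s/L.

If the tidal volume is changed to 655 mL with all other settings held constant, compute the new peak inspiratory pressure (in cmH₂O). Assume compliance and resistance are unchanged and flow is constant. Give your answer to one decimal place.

38.8

Flow: 63 L/min ÷ 60 = 1.05 L/s.
PIP = Vt/C + R·V̇ + PEEP (constant-flow equation of motion).
Only the elastic term changes: ΔPIP = ΔVt / C = (655 − 385) / 72.6 = 3.719 cmH2O.
Original PIP = 385/72.6 + 22.6×1.05 + 6 = 35.033 cmH2O; new PIP = 35.033 + (3.719) = 38.752 cmH2O.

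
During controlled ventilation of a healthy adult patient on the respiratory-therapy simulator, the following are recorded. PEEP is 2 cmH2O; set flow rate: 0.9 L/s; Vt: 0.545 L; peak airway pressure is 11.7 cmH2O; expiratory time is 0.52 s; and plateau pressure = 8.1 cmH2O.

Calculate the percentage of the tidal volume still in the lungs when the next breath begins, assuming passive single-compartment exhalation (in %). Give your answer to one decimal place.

R = (PIP − Pplat)/V̇ = (11.7 − 8.1) / 0.9 = 3.6/0.9 = 4.0 cmH2O·s/L.
C = Vt/(Pplat − PEEP) = 545.0 / (8.1 − 2) = 545.0/6.1 = 89.344 mL/cmH2O.
τ = R × C = 4.0 × 0.08934 L/cmH2O = 0.3574 s.
Fraction remaining at end-expiration = e^(−Te/τ) = e^(−0.52/0.3574) = 0.2334 → 23.34%.

23.3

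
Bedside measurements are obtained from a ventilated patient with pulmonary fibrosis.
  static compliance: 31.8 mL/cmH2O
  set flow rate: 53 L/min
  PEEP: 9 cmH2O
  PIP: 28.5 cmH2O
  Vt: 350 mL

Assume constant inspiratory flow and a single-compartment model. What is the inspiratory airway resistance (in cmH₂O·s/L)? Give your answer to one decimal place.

Flow: 53 L/min ÷ 60 = 0.8833 L/s.
Equation of motion (constant flow): PIP = Vt/C + R·V̇ + PEEP.
R·V̇ = PIP − Vt/C − PEEP = 28.5 − 350/31.8 − 9 = 28.5 − 11.006 − 9 = 8.494 cmH2O.
R = 8.494 / 0.8833 = 9.616 cmH2O·s/L.

9.6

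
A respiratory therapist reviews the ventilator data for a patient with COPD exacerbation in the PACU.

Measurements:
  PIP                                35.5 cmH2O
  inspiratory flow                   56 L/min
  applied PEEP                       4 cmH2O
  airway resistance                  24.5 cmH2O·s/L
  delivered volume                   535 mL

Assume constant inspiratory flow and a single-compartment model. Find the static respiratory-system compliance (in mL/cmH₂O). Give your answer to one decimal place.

Flow: 56 L/min ÷ 60 = 0.9333 L/s.
Equation of motion (constant flow): PIP = Vt/C + R·V̇ + PEEP.
Vt/C = PIP − R·V̇ − PEEP = 35.5 − 24.5×0.9333 − 4 = 35.5 − 22.866 − 4 = 8.634 cmH2O.
C = Vt / 8.634 = 535 / 8.634 = 61.964 mL/cmH2O.

62.0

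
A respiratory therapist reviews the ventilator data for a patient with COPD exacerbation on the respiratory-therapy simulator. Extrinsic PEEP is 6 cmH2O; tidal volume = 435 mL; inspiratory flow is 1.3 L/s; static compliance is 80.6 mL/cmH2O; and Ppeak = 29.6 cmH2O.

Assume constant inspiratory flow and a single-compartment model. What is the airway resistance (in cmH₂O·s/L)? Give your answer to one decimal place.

Equation of motion (constant flow): PIP = Vt/C + R·V̇ + PEEP.
R·V̇ = PIP − Vt/C − PEEP = 29.6 − 435/80.6 − 6 = 29.6 − 5.397 − 6 = 18.203 cmH2O.
R = 18.203 / 1.3 = 14.002 cmH2O·s/L.

14.0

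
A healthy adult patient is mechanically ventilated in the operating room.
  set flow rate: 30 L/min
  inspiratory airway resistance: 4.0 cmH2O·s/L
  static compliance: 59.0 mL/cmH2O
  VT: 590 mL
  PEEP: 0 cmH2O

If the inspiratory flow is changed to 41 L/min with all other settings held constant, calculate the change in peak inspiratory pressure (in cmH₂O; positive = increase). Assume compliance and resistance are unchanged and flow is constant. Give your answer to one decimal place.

Flow: 30 L/min ÷ 60 = 0.5 L/s.
New flow: 41 L/min ÷ 60 = 0.6833 L/s.
PIP = Vt/C + R·V̇ + PEEP (constant-flow equation of motion).
Only the resistive term changes: ΔPIP = R × ΔV̇ = 4.0 × (0.6833 − 0.5) = 4.0 × 0.1833 = 0.7332 cmH2O.

0.7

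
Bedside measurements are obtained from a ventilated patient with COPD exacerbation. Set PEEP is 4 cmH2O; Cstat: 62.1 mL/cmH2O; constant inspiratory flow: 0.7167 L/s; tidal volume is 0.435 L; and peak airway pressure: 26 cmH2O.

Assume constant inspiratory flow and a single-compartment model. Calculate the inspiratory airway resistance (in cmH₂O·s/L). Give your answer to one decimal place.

Equation of motion (constant flow): PIP = Vt/C + R·V̇ + PEEP.
R·V̇ = PIP − Vt/C − PEEP = 26 − 435/62.1 − 4 = 26 − 7.005 − 4 = 14.995 cmH2O.
R = 14.995 / 0.7167 = 20.922 cmH2O·s/L.

20.9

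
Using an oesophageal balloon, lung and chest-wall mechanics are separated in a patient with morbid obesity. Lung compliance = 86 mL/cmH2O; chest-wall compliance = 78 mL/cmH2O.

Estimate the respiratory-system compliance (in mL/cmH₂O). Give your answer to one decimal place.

40.9

Lung and chest wall are elastances in series: 1/Crs = 1/CL + 1/Ccw.
1/Crs = 1/86 + 1/78 = 0.02445.
Crs = 40.9 mL/cmH2O.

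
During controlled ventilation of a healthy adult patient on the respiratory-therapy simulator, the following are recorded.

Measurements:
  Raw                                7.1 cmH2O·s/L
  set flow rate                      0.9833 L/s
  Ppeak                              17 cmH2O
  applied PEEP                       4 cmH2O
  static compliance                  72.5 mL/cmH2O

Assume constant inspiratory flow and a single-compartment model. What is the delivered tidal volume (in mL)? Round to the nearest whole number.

436

Equation of motion (constant flow): PIP = Vt/C + R·V̇ + PEEP.
Vt/C = PIP − R·V̇ − PEEP = 17 − 6.981 − 4 = 6.019 cmH2O.
Vt = C × 6.019 = 72.5 × 6.019 = 436.38 mL.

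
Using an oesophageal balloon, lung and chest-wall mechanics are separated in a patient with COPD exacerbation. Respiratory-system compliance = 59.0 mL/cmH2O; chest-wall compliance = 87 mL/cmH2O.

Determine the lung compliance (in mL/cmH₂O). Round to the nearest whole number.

1/CL = 1/Crs − 1/Ccw.
1/CL = 1/59.0 − 1/87 = 0.005455.
CL = 183.32 mL/cmH2O.

183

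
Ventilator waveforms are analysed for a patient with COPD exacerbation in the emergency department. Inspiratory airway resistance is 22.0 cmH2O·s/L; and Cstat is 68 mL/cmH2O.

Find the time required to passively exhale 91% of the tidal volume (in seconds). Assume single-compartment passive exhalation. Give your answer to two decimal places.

τ = R × C = 22.0 × 68 mL/cmH2O = 22.0 × 0.068 L/cmH2O = 1.496 s.
Exhaled fraction f = 1 − e^(−t/τ) → t = −τ·ln(1 − f) = −1.496·ln(0.09) = 3.602 s.

3.60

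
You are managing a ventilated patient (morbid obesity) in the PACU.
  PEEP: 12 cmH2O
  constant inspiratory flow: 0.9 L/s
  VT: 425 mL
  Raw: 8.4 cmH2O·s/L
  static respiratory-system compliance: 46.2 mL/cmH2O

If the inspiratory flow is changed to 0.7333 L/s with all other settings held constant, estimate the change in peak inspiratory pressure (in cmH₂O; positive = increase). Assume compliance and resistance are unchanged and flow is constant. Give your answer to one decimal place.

PIP = Vt/C + R·V̇ + PEEP (constant-flow equation of motion).
Only the resistive term changes: ΔPIP = R × ΔV̇ = 8.4 × (0.7333 − 0.9) = 8.4 × -0.1667 = -1.4 cmH2O.

-1.4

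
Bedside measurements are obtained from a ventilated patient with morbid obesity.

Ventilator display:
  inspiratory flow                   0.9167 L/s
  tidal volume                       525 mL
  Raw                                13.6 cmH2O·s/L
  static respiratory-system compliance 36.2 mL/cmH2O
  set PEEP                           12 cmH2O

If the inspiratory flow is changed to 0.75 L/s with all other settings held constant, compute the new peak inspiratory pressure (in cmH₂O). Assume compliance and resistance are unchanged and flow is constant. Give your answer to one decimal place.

PIP = Vt/C + R·V̇ + PEEP (constant-flow equation of motion).
Only the resistive term changes: ΔPIP = R × ΔV̇ = 13.6 × (0.75 − 0.9167) = 13.6 × -0.1667 = -2.267 cmH2O.
Original PIP = 525/36.2 + 13.6×0.9167 + 12 = 38.97 cmH2O; new PIP = 38.97 + (-2.267) = 36.703 cmH2O.

36.7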